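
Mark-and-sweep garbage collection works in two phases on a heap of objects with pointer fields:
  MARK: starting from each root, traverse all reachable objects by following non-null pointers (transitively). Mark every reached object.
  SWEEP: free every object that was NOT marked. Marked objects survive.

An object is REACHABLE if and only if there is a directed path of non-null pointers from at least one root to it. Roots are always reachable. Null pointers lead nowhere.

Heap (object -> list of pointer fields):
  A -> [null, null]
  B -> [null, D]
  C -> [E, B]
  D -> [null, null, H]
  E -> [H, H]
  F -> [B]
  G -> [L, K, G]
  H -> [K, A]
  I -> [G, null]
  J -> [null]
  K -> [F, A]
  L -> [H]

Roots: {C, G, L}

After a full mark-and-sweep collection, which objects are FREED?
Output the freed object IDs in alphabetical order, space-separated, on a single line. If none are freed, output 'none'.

Answer: I J

Derivation:
Roots: C G L
Mark C: refs=E B, marked=C
Mark G: refs=L K G, marked=C G
Mark L: refs=H, marked=C G L
Mark E: refs=H H, marked=C E G L
Mark B: refs=null D, marked=B C E G L
Mark K: refs=F A, marked=B C E G K L
Mark H: refs=K A, marked=B C E G H K L
Mark D: refs=null null H, marked=B C D E G H K L
Mark F: refs=B, marked=B C D E F G H K L
Mark A: refs=null null, marked=A B C D E F G H K L
Unmarked (collected): I J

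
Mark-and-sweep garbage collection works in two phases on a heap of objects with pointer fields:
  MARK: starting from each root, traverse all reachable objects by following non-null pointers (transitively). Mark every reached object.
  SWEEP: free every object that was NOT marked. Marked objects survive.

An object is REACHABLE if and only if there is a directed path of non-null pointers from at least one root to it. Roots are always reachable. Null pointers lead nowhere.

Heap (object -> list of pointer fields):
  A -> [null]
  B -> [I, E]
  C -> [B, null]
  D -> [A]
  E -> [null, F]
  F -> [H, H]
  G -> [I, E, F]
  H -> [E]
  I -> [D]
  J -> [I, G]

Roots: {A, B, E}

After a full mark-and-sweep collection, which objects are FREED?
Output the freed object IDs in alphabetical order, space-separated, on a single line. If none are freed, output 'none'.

Answer: C G J

Derivation:
Roots: A B E
Mark A: refs=null, marked=A
Mark B: refs=I E, marked=A B
Mark E: refs=null F, marked=A B E
Mark I: refs=D, marked=A B E I
Mark F: refs=H H, marked=A B E F I
Mark D: refs=A, marked=A B D E F I
Mark H: refs=E, marked=A B D E F H I
Unmarked (collected): C G J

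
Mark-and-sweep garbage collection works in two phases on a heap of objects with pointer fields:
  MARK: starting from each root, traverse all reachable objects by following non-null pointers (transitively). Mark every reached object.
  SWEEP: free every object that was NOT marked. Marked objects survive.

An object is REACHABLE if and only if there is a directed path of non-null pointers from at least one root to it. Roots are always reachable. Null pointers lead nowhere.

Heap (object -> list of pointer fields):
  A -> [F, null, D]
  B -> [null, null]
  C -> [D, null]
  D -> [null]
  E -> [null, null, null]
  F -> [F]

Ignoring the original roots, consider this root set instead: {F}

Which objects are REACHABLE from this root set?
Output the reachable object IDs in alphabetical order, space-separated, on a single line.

Roots: F
Mark F: refs=F, marked=F
Unmarked (collected): A B C D E

Answer: F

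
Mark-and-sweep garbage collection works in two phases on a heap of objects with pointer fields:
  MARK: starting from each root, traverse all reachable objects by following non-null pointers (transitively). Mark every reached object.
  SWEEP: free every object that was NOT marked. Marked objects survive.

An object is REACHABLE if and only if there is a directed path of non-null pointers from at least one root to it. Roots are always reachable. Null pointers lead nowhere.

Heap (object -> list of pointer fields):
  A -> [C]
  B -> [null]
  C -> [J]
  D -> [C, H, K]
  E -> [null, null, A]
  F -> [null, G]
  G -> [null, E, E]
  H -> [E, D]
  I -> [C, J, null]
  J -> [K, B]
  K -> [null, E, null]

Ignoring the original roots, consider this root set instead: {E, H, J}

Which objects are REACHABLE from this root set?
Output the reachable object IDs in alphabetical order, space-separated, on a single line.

Roots: E H J
Mark E: refs=null null A, marked=E
Mark H: refs=E D, marked=E H
Mark J: refs=K B, marked=E H J
Mark A: refs=C, marked=A E H J
Mark D: refs=C H K, marked=A D E H J
Mark K: refs=null E null, marked=A D E H J K
Mark B: refs=null, marked=A B D E H J K
Mark C: refs=J, marked=A B C D E H J K
Unmarked (collected): F G I

Answer: A B C D E H J K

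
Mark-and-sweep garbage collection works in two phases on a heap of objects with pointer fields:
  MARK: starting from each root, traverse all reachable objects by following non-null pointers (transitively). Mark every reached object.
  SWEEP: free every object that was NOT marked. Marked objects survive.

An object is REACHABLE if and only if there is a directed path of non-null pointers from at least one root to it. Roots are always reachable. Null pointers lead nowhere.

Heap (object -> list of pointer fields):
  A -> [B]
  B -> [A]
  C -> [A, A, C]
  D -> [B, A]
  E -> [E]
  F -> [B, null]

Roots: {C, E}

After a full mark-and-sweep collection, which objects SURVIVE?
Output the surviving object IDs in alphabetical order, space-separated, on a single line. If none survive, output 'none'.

Roots: C E
Mark C: refs=A A C, marked=C
Mark E: refs=E, marked=C E
Mark A: refs=B, marked=A C E
Mark B: refs=A, marked=A B C E
Unmarked (collected): D F

Answer: A B C E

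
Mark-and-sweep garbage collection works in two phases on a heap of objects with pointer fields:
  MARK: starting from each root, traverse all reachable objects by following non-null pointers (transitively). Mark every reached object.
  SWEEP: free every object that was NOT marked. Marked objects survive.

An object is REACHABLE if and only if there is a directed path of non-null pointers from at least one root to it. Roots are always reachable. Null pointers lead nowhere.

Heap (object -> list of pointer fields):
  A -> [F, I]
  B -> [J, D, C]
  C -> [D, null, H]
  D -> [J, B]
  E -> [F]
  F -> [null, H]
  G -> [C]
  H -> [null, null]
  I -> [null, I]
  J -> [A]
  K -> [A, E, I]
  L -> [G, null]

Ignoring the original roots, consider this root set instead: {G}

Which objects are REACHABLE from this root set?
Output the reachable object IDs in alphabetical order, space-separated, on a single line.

Roots: G
Mark G: refs=C, marked=G
Mark C: refs=D null H, marked=C G
Mark D: refs=J B, marked=C D G
Mark H: refs=null null, marked=C D G H
Mark J: refs=A, marked=C D G H J
Mark B: refs=J D C, marked=B C D G H J
Mark A: refs=F I, marked=A B C D G H J
Mark F: refs=null H, marked=A B C D F G H J
Mark I: refs=null I, marked=A B C D F G H I J
Unmarked (collected): E K L

Answer: A B C D F G H I J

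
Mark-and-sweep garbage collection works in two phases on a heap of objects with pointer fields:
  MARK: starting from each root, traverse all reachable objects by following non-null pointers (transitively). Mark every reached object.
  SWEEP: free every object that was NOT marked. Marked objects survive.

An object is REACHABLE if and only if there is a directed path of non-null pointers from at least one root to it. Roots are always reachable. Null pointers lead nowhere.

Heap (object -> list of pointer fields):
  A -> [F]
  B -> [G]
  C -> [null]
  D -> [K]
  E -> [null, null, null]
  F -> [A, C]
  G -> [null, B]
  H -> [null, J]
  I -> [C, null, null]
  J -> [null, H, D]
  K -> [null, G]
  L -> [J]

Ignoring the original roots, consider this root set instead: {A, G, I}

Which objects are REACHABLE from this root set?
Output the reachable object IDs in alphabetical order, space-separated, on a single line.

Answer: A B C F G I

Derivation:
Roots: A G I
Mark A: refs=F, marked=A
Mark G: refs=null B, marked=A G
Mark I: refs=C null null, marked=A G I
Mark F: refs=A C, marked=A F G I
Mark B: refs=G, marked=A B F G I
Mark C: refs=null, marked=A B C F G I
Unmarked (collected): D E H J K L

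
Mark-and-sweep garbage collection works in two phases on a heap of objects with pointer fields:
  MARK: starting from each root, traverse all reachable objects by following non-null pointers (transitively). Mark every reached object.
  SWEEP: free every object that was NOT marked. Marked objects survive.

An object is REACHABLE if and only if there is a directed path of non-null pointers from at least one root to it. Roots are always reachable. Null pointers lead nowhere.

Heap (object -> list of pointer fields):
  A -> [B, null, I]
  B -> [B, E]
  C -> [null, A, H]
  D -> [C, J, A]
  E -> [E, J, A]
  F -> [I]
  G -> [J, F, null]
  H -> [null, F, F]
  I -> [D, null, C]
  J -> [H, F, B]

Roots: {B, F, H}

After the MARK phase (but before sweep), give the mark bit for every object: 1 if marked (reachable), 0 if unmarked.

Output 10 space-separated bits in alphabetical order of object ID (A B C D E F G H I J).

Answer: 1 1 1 1 1 1 0 1 1 1

Derivation:
Roots: B F H
Mark B: refs=B E, marked=B
Mark F: refs=I, marked=B F
Mark H: refs=null F F, marked=B F H
Mark E: refs=E J A, marked=B E F H
Mark I: refs=D null C, marked=B E F H I
Mark J: refs=H F B, marked=B E F H I J
Mark A: refs=B null I, marked=A B E F H I J
Mark D: refs=C J A, marked=A B D E F H I J
Mark C: refs=null A H, marked=A B C D E F H I J
Unmarked (collected): G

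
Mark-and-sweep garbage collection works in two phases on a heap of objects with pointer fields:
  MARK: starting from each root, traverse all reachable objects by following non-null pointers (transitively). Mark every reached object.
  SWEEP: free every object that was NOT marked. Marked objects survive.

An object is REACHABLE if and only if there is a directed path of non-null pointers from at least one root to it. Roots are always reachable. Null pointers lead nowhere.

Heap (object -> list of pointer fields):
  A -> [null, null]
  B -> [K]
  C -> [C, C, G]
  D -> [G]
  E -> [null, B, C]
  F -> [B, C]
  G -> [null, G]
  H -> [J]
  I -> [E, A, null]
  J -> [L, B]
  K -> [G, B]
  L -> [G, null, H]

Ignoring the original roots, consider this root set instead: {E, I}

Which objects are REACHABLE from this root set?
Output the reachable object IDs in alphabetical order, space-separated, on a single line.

Roots: E I
Mark E: refs=null B C, marked=E
Mark I: refs=E A null, marked=E I
Mark B: refs=K, marked=B E I
Mark C: refs=C C G, marked=B C E I
Mark A: refs=null null, marked=A B C E I
Mark K: refs=G B, marked=A B C E I K
Mark G: refs=null G, marked=A B C E G I K
Unmarked (collected): D F H J L

Answer: A B C E G I K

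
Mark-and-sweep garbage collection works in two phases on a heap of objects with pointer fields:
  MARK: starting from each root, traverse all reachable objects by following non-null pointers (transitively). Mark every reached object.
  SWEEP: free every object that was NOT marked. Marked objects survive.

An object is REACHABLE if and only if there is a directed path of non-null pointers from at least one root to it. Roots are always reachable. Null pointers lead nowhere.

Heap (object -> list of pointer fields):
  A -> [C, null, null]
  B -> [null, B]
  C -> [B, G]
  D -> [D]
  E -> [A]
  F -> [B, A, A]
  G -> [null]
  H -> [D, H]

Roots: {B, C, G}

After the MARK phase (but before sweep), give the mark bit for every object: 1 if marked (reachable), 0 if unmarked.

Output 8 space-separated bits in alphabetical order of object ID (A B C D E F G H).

Roots: B C G
Mark B: refs=null B, marked=B
Mark C: refs=B G, marked=B C
Mark G: refs=null, marked=B C G
Unmarked (collected): A D E F H

Answer: 0 1 1 0 0 0 1 0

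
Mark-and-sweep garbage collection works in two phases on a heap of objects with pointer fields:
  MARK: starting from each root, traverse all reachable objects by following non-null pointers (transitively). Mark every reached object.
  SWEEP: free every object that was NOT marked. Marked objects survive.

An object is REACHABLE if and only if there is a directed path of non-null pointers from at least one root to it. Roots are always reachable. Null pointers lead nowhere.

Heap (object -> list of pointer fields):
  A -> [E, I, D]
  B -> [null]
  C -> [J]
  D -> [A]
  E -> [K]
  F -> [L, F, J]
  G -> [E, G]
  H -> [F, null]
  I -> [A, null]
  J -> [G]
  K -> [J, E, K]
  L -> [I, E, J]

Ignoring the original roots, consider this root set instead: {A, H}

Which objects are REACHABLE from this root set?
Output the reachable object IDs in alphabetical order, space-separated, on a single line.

Roots: A H
Mark A: refs=E I D, marked=A
Mark H: refs=F null, marked=A H
Mark E: refs=K, marked=A E H
Mark I: refs=A null, marked=A E H I
Mark D: refs=A, marked=A D E H I
Mark F: refs=L F J, marked=A D E F H I
Mark K: refs=J E K, marked=A D E F H I K
Mark L: refs=I E J, marked=A D E F H I K L
Mark J: refs=G, marked=A D E F H I J K L
Mark G: refs=E G, marked=A D E F G H I J K L
Unmarked (collected): B C

Answer: A D E F G H I J K L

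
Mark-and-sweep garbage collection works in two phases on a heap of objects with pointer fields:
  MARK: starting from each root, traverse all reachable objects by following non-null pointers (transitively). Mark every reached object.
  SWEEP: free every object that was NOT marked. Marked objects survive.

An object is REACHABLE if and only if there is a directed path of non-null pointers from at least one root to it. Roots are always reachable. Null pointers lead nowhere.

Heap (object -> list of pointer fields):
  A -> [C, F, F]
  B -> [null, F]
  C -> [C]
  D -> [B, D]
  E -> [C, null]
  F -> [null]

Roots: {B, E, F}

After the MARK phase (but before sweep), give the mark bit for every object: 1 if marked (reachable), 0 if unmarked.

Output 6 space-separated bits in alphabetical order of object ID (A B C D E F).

Answer: 0 1 1 0 1 1

Derivation:
Roots: B E F
Mark B: refs=null F, marked=B
Mark E: refs=C null, marked=B E
Mark F: refs=null, marked=B E F
Mark C: refs=C, marked=B C E F
Unmarked (collected): A D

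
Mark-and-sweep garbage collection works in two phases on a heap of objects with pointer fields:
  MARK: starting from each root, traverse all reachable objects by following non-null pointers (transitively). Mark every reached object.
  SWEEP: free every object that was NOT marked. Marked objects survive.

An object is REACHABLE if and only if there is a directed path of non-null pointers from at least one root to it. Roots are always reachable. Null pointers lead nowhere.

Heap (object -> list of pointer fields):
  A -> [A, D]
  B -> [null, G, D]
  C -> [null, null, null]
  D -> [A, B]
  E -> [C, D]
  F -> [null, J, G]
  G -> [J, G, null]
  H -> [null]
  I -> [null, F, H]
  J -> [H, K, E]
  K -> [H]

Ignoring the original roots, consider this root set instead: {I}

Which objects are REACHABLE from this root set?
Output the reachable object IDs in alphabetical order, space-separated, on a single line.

Roots: I
Mark I: refs=null F H, marked=I
Mark F: refs=null J G, marked=F I
Mark H: refs=null, marked=F H I
Mark J: refs=H K E, marked=F H I J
Mark G: refs=J G null, marked=F G H I J
Mark K: refs=H, marked=F G H I J K
Mark E: refs=C D, marked=E F G H I J K
Mark C: refs=null null null, marked=C E F G H I J K
Mark D: refs=A B, marked=C D E F G H I J K
Mark A: refs=A D, marked=A C D E F G H I J K
Mark B: refs=null G D, marked=A B C D E F G H I J K
Unmarked (collected): (none)

Answer: A B C D E F G H I J K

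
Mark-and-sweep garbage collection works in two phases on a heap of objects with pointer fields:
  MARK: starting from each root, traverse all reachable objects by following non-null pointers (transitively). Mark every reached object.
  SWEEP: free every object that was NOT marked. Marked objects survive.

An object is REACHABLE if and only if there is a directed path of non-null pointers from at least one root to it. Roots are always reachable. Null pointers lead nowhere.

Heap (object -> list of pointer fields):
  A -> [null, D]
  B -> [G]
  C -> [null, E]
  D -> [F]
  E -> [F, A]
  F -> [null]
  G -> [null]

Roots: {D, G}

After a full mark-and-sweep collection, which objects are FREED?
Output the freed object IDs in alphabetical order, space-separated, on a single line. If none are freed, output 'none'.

Answer: A B C E

Derivation:
Roots: D G
Mark D: refs=F, marked=D
Mark G: refs=null, marked=D G
Mark F: refs=null, marked=D F G
Unmarked (collected): A B C E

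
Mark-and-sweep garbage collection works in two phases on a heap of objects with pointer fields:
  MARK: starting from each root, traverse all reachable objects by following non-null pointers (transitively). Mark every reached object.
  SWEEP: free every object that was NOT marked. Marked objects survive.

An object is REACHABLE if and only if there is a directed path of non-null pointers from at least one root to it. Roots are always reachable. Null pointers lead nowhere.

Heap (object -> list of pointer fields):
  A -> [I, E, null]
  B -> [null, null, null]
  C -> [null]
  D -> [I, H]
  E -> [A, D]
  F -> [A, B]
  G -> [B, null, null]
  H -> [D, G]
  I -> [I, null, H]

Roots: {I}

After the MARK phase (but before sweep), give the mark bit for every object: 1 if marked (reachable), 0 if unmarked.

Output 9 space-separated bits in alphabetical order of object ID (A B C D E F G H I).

Roots: I
Mark I: refs=I null H, marked=I
Mark H: refs=D G, marked=H I
Mark D: refs=I H, marked=D H I
Mark G: refs=B null null, marked=D G H I
Mark B: refs=null null null, marked=B D G H I
Unmarked (collected): A C E F

Answer: 0 1 0 1 0 0 1 1 1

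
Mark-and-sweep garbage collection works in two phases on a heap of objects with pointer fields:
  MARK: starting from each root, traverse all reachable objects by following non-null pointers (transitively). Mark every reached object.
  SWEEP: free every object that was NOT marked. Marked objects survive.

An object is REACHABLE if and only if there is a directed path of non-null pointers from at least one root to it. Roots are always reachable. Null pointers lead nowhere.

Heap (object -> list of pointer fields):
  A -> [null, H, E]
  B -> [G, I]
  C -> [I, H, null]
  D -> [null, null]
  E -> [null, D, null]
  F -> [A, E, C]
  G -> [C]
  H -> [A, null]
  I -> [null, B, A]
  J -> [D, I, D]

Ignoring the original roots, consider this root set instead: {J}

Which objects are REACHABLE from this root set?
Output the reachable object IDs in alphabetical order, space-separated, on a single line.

Roots: J
Mark J: refs=D I D, marked=J
Mark D: refs=null null, marked=D J
Mark I: refs=null B A, marked=D I J
Mark B: refs=G I, marked=B D I J
Mark A: refs=null H E, marked=A B D I J
Mark G: refs=C, marked=A B D G I J
Mark H: refs=A null, marked=A B D G H I J
Mark E: refs=null D null, marked=A B D E G H I J
Mark C: refs=I H null, marked=A B C D E G H I J
Unmarked (collected): F

Answer: A B C D E G H I J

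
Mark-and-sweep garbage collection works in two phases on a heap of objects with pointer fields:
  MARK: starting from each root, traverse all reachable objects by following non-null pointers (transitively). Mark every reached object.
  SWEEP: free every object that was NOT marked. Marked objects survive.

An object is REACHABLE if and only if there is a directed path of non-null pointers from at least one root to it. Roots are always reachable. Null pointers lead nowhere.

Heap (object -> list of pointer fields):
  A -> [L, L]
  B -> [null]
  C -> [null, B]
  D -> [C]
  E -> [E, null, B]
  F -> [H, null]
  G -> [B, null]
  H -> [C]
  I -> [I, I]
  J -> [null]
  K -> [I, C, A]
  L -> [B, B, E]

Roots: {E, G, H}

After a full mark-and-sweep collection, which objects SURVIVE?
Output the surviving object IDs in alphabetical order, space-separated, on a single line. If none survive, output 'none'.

Roots: E G H
Mark E: refs=E null B, marked=E
Mark G: refs=B null, marked=E G
Mark H: refs=C, marked=E G H
Mark B: refs=null, marked=B E G H
Mark C: refs=null B, marked=B C E G H
Unmarked (collected): A D F I J K L

Answer: B C E G H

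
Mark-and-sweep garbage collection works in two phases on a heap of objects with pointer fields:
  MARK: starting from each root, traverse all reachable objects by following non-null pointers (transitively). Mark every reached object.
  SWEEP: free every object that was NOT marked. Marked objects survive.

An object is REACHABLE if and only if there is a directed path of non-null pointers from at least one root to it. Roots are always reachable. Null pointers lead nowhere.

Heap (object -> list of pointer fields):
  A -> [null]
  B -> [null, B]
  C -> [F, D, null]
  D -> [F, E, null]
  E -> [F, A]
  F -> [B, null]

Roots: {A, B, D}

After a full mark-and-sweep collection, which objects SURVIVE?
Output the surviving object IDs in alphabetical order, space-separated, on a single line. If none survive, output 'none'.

Answer: A B D E F

Derivation:
Roots: A B D
Mark A: refs=null, marked=A
Mark B: refs=null B, marked=A B
Mark D: refs=F E null, marked=A B D
Mark F: refs=B null, marked=A B D F
Mark E: refs=F A, marked=A B D E F
Unmarked (collected): C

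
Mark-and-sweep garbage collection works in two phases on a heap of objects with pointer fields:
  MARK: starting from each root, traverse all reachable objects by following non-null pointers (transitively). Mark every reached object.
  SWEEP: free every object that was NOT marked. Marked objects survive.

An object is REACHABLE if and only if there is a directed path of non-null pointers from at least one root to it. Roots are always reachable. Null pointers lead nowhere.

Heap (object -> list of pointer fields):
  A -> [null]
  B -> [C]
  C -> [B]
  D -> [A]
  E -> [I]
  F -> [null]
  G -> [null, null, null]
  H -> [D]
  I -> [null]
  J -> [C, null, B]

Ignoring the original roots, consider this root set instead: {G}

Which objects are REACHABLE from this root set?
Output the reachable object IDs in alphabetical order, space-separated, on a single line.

Answer: G

Derivation:
Roots: G
Mark G: refs=null null null, marked=G
Unmarked (collected): A B C D E F H I J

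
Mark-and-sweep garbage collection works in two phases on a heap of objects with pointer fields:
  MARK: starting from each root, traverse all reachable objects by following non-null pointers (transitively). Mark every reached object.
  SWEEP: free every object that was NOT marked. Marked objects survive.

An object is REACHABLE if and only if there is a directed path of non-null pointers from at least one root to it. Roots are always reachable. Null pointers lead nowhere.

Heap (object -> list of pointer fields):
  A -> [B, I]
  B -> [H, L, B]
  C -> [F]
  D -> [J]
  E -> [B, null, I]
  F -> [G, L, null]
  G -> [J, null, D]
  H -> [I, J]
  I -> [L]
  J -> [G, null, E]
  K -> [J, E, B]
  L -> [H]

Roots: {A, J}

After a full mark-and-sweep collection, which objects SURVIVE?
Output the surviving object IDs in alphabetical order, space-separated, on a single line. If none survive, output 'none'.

Answer: A B D E G H I J L

Derivation:
Roots: A J
Mark A: refs=B I, marked=A
Mark J: refs=G null E, marked=A J
Mark B: refs=H L B, marked=A B J
Mark I: refs=L, marked=A B I J
Mark G: refs=J null D, marked=A B G I J
Mark E: refs=B null I, marked=A B E G I J
Mark H: refs=I J, marked=A B E G H I J
Mark L: refs=H, marked=A B E G H I J L
Mark D: refs=J, marked=A B D E G H I J L
Unmarked (collected): C F K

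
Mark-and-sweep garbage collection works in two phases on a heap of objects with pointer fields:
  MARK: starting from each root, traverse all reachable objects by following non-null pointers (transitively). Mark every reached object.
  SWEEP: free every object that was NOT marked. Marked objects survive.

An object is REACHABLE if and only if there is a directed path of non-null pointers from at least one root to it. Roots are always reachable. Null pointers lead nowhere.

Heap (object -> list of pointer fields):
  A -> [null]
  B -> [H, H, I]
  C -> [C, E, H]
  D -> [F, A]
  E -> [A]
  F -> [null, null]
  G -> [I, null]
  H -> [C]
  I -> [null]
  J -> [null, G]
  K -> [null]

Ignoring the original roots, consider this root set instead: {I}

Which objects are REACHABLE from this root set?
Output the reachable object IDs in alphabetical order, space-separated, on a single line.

Roots: I
Mark I: refs=null, marked=I
Unmarked (collected): A B C D E F G H J K

Answer: I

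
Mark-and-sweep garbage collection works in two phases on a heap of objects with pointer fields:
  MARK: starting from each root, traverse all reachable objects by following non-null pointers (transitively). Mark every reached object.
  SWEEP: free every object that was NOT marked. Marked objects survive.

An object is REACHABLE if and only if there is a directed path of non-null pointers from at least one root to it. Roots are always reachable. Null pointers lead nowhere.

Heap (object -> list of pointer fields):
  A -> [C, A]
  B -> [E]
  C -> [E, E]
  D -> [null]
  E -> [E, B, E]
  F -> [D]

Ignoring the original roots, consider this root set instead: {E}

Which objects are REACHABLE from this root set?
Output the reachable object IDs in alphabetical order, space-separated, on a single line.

Roots: E
Mark E: refs=E B E, marked=E
Mark B: refs=E, marked=B E
Unmarked (collected): A C D F

Answer: B E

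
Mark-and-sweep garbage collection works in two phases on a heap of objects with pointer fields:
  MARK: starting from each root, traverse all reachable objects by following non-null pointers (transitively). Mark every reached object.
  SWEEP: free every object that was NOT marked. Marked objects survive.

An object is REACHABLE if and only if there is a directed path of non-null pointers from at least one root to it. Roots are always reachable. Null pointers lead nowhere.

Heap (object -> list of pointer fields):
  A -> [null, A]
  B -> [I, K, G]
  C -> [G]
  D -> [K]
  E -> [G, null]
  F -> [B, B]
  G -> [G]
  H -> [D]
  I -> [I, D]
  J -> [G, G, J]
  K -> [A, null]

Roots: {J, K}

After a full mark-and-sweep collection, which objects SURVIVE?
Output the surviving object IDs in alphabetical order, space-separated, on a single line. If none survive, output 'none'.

Roots: J K
Mark J: refs=G G J, marked=J
Mark K: refs=A null, marked=J K
Mark G: refs=G, marked=G J K
Mark A: refs=null A, marked=A G J K
Unmarked (collected): B C D E F H I

Answer: A G J K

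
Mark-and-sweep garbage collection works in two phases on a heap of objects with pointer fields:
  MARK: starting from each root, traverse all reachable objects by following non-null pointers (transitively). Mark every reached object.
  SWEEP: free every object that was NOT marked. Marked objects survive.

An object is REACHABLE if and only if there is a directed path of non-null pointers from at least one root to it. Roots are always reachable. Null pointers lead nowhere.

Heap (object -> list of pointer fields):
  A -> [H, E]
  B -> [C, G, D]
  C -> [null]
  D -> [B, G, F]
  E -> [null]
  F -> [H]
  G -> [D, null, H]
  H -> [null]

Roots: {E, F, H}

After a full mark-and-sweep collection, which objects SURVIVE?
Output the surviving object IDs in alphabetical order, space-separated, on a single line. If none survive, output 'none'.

Roots: E F H
Mark E: refs=null, marked=E
Mark F: refs=H, marked=E F
Mark H: refs=null, marked=E F H
Unmarked (collected): A B C D G

Answer: E F H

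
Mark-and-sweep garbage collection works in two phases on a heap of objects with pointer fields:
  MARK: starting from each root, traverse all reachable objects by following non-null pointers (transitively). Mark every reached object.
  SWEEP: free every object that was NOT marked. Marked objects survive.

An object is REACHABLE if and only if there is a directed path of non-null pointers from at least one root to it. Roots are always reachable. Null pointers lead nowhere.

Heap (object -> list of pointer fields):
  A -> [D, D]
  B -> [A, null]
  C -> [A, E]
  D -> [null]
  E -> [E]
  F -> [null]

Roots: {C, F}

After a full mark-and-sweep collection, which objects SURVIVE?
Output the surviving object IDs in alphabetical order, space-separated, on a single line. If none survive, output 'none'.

Roots: C F
Mark C: refs=A E, marked=C
Mark F: refs=null, marked=C F
Mark A: refs=D D, marked=A C F
Mark E: refs=E, marked=A C E F
Mark D: refs=null, marked=A C D E F
Unmarked (collected): B

Answer: A C D E F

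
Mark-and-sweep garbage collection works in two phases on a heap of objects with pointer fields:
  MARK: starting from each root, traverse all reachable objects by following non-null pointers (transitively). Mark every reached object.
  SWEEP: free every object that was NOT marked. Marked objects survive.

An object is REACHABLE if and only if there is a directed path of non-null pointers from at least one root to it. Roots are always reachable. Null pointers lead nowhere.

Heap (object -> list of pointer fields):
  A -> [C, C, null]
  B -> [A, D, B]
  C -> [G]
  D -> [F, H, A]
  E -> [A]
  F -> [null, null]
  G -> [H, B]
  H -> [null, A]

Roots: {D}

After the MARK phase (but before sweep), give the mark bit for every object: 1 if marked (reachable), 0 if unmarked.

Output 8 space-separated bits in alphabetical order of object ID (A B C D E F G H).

Roots: D
Mark D: refs=F H A, marked=D
Mark F: refs=null null, marked=D F
Mark H: refs=null A, marked=D F H
Mark A: refs=C C null, marked=A D F H
Mark C: refs=G, marked=A C D F H
Mark G: refs=H B, marked=A C D F G H
Mark B: refs=A D B, marked=A B C D F G H
Unmarked (collected): E

Answer: 1 1 1 1 0 1 1 1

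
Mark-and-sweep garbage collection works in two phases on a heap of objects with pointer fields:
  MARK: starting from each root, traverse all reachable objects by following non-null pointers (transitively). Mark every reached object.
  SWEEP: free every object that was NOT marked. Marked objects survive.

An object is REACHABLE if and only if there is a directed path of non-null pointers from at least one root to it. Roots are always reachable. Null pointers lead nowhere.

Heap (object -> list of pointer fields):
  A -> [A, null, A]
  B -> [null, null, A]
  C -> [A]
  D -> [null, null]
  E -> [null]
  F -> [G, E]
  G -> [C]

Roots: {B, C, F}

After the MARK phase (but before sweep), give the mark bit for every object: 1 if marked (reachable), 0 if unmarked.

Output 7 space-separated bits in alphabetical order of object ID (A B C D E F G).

Roots: B C F
Mark B: refs=null null A, marked=B
Mark C: refs=A, marked=B C
Mark F: refs=G E, marked=B C F
Mark A: refs=A null A, marked=A B C F
Mark G: refs=C, marked=A B C F G
Mark E: refs=null, marked=A B C E F G
Unmarked (collected): D

Answer: 1 1 1 0 1 1 1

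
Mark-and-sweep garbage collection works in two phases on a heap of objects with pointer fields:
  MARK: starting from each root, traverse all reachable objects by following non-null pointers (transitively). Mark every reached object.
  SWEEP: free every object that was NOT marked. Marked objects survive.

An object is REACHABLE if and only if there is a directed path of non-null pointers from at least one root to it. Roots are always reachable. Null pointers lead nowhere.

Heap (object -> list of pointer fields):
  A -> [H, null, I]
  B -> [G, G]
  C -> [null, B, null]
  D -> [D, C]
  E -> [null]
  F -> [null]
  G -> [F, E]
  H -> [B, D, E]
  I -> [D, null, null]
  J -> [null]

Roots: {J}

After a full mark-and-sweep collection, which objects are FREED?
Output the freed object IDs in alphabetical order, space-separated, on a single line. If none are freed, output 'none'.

Roots: J
Mark J: refs=null, marked=J
Unmarked (collected): A B C D E F G H I

Answer: A B C D E F G H I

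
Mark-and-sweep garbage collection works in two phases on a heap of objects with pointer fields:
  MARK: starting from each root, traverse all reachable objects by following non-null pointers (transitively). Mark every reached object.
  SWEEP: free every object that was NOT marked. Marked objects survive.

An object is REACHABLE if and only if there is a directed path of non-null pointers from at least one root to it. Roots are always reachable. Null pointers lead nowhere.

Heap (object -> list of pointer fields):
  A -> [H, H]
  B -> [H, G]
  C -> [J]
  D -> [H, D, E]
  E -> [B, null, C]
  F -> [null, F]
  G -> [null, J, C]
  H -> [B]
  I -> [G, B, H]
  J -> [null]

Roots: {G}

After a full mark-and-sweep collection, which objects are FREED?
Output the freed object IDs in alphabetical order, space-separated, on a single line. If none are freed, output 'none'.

Answer: A B D E F H I

Derivation:
Roots: G
Mark G: refs=null J C, marked=G
Mark J: refs=null, marked=G J
Mark C: refs=J, marked=C G J
Unmarked (collected): A B D E F H I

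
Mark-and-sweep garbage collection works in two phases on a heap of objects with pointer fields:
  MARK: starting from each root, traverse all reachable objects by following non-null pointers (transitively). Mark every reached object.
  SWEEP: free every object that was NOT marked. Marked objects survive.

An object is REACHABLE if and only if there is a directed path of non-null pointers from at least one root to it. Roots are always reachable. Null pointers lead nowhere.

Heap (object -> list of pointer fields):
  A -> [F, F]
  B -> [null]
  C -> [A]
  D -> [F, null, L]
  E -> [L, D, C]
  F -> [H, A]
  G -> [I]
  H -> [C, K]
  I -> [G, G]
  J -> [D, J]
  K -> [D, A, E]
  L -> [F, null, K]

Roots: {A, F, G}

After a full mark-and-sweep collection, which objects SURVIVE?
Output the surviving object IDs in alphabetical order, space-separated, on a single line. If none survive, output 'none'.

Answer: A C D E F G H I K L

Derivation:
Roots: A F G
Mark A: refs=F F, marked=A
Mark F: refs=H A, marked=A F
Mark G: refs=I, marked=A F G
Mark H: refs=C K, marked=A F G H
Mark I: refs=G G, marked=A F G H I
Mark C: refs=A, marked=A C F G H I
Mark K: refs=D A E, marked=A C F G H I K
Mark D: refs=F null L, marked=A C D F G H I K
Mark E: refs=L D C, marked=A C D E F G H I K
Mark L: refs=F null K, marked=A C D E F G H I K L
Unmarked (collected): B J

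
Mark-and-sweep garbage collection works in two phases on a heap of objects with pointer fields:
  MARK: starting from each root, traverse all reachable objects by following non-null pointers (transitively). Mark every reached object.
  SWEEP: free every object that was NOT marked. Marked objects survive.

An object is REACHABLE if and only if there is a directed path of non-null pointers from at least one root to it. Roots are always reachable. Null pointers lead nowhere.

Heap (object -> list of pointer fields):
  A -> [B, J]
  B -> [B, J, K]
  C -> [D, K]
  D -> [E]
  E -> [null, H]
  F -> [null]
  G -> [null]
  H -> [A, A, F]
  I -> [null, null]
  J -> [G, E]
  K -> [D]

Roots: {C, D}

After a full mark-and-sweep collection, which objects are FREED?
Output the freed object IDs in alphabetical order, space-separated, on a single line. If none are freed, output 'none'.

Roots: C D
Mark C: refs=D K, marked=C
Mark D: refs=E, marked=C D
Mark K: refs=D, marked=C D K
Mark E: refs=null H, marked=C D E K
Mark H: refs=A A F, marked=C D E H K
Mark A: refs=B J, marked=A C D E H K
Mark F: refs=null, marked=A C D E F H K
Mark B: refs=B J K, marked=A B C D E F H K
Mark J: refs=G E, marked=A B C D E F H J K
Mark G: refs=null, marked=A B C D E F G H J K
Unmarked (collected): I

Answer: I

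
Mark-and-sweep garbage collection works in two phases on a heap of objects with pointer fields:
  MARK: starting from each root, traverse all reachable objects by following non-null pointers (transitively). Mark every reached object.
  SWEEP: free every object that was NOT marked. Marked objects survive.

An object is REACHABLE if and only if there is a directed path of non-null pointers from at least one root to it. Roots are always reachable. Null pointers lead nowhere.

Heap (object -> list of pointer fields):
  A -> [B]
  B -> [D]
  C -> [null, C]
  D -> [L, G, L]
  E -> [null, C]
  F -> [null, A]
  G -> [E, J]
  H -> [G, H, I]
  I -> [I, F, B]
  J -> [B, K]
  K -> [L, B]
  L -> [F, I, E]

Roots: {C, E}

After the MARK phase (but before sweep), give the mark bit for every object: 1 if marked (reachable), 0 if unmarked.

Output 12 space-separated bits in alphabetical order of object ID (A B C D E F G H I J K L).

Answer: 0 0 1 0 1 0 0 0 0 0 0 0

Derivation:
Roots: C E
Mark C: refs=null C, marked=C
Mark E: refs=null C, marked=C E
Unmarked (collected): A B D F G H I J K L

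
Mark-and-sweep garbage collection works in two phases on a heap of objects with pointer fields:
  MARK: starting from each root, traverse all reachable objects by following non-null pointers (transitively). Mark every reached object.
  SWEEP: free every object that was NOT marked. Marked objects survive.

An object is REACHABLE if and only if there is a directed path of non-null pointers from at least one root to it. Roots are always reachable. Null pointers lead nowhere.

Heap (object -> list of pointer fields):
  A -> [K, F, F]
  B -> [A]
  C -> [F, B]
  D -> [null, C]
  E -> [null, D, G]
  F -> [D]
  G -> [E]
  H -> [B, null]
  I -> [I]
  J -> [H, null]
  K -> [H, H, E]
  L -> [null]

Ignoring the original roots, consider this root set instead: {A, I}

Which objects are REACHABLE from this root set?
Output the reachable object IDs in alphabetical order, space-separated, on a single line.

Answer: A B C D E F G H I K

Derivation:
Roots: A I
Mark A: refs=K F F, marked=A
Mark I: refs=I, marked=A I
Mark K: refs=H H E, marked=A I K
Mark F: refs=D, marked=A F I K
Mark H: refs=B null, marked=A F H I K
Mark E: refs=null D G, marked=A E F H I K
Mark D: refs=null C, marked=A D E F H I K
Mark B: refs=A, marked=A B D E F H I K
Mark G: refs=E, marked=A B D E F G H I K
Mark C: refs=F B, marked=A B C D E F G H I K
Unmarked (collected): J L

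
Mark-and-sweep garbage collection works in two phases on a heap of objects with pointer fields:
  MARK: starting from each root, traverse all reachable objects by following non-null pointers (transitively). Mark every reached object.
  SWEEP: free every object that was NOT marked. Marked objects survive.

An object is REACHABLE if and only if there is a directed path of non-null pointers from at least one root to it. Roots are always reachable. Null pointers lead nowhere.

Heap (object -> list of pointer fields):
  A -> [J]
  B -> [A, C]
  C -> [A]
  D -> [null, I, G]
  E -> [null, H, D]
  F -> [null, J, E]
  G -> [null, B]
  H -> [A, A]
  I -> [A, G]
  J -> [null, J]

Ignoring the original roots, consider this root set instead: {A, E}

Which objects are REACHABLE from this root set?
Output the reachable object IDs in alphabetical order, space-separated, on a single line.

Roots: A E
Mark A: refs=J, marked=A
Mark E: refs=null H D, marked=A E
Mark J: refs=null J, marked=A E J
Mark H: refs=A A, marked=A E H J
Mark D: refs=null I G, marked=A D E H J
Mark I: refs=A G, marked=A D E H I J
Mark G: refs=null B, marked=A D E G H I J
Mark B: refs=A C, marked=A B D E G H I J
Mark C: refs=A, marked=A B C D E G H I J
Unmarked (collected): F

Answer: A B C D E G H I J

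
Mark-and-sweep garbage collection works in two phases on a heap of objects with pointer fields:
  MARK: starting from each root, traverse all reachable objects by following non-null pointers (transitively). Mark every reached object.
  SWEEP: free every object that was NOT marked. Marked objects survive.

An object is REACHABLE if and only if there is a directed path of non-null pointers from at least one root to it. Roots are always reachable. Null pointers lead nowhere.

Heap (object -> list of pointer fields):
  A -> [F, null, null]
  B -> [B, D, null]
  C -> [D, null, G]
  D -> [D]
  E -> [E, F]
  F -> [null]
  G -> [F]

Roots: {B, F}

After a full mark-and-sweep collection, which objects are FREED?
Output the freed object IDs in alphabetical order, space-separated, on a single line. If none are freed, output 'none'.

Roots: B F
Mark B: refs=B D null, marked=B
Mark F: refs=null, marked=B F
Mark D: refs=D, marked=B D F
Unmarked (collected): A C E G

Answer: A C E G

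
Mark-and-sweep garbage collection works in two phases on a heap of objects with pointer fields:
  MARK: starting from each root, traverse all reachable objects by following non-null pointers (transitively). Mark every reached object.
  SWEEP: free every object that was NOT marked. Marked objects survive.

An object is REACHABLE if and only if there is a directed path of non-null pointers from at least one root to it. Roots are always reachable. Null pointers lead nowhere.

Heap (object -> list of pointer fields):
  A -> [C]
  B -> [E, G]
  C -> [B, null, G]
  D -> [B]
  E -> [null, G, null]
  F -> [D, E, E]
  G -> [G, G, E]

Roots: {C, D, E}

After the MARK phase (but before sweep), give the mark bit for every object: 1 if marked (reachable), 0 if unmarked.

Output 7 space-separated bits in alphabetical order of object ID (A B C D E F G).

Roots: C D E
Mark C: refs=B null G, marked=C
Mark D: refs=B, marked=C D
Mark E: refs=null G null, marked=C D E
Mark B: refs=E G, marked=B C D E
Mark G: refs=G G E, marked=B C D E G
Unmarked (collected): A F

Answer: 0 1 1 1 1 0 1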